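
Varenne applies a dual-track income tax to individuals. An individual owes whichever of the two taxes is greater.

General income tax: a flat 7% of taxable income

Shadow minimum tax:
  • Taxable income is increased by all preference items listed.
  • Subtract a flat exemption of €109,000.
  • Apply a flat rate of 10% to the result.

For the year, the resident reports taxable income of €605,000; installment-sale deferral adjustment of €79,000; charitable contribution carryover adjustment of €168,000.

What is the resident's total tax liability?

€74,300

Shadow minimum tax:
  Adjusted income: €605,000 + €79,000 + €168,000 = €852,000
  Less exemption €109,000 → base €743,000
  €743,000 × 10% = €74,300

General income tax:
  €605,000 × 7% = €42,350

€74,300 > €42,350, so the shadow minimum tax is the binding amount.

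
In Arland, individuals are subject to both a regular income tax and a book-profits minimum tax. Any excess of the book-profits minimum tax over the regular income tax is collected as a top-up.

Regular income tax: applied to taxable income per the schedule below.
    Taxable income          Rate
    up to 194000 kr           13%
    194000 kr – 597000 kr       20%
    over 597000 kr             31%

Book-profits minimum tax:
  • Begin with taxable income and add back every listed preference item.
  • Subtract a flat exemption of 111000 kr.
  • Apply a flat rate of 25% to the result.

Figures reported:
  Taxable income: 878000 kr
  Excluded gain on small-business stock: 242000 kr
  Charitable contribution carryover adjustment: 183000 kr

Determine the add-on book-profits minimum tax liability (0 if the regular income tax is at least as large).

Book-profits minimum tax:
  Adjusted income: 878000 kr + 242000 kr + 183000 kr = 1303000 kr
  Less exemption 111000 kr → base 1192000 kr
  1192000 kr × 25% = 298000 kr

Regular income tax:
  194000 kr × 13% = 25220 kr
  403000 kr × 20% = 80600 kr
  281000 kr × 31% = 87110 kr
  → 192930 kr

Excess of book-profits minimum tax over regular income tax: 298000 kr − 192930 kr = 105070 kr.

105070 kr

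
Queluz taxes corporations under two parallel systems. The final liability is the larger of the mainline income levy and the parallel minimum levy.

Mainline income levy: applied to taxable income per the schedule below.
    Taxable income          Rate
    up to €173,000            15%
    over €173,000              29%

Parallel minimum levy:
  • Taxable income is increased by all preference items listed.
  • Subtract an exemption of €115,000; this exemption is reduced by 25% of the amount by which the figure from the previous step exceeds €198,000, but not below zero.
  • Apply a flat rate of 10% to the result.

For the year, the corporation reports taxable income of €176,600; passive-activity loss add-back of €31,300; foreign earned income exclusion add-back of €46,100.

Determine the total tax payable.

Parallel minimum levy:
  Adjusted income: €176,600 + €31,300 + €46,100 = €254,000
  Exemption: €115,000 − 25% × (€254,000 − €198,000) = €115,000 − €14,000 = €101,000
  Base: €254,000 − €101,000 = €153,000
  €153,000 × 10% = €15,300

Mainline income levy:
  €173,000 × 15% = €25,950
  €3,600 × 29% = €1,044
  → €26,994

€26,994 > €15,300, so the mainline income levy governs.

€26,994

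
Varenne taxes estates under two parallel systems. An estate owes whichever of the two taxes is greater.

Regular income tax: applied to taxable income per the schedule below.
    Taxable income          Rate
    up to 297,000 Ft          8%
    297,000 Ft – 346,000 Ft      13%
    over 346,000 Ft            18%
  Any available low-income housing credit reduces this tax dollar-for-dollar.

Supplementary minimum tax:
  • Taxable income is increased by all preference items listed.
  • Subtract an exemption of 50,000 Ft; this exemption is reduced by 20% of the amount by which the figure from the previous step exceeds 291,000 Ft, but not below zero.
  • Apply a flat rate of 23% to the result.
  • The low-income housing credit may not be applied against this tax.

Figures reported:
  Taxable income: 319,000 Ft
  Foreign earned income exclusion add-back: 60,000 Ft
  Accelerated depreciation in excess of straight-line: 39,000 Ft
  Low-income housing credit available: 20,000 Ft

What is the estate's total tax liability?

90,482 Ft

Regular income tax:
  297,000 Ft × 8% = 23,760 Ft
  22,000 Ft × 13% = 2,860 Ft
  → 26,620 Ft
  Less low-income housing credit 20,000 Ft → 6,620 Ft

Supplementary minimum tax:
  Adjusted income: 319,000 Ft + 60,000 Ft + 39,000 Ft = 418,000 Ft
  Exemption: 50,000 Ft − 20% × (418,000 Ft − 291,000 Ft) = 50,000 Ft − 25,400 Ft = 24,600 Ft
  Base: 418,000 Ft − 24,600 Ft = 393,400 Ft
  393,400 Ft × 23% = 90,482 Ft

90,482 Ft > 6,620 Ft, so the supplementary minimum tax is the binding amount.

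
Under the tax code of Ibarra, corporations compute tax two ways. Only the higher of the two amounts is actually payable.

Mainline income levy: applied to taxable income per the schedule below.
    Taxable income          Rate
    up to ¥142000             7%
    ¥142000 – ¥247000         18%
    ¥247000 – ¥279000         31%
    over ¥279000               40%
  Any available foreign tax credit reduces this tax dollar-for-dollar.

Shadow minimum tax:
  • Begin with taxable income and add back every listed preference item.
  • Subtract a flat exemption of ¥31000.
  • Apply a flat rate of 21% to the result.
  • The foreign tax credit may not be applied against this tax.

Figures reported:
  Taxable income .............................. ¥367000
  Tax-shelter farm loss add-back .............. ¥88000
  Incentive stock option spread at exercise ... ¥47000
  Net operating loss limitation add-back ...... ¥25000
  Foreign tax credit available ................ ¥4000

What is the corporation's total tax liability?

Shadow minimum tax:
  Adjusted income: ¥367000 + ¥88000 + ¥47000 + ¥25000 = ¥527000
  Less exemption ¥31000 → base ¥496000
  ¥496000 × 21% = ¥104160

Mainline income levy:
  ¥142000 × 7% = ¥9940
  ¥105000 × 18% = ¥18900
  ¥32000 × 31% = ¥9920
  ¥88000 × 40% = ¥35200
  → ¥73960
  Less foreign tax credit ¥4000 → ¥69960

¥104160 > ¥69960, so the shadow minimum tax is the binding amount.

¥104160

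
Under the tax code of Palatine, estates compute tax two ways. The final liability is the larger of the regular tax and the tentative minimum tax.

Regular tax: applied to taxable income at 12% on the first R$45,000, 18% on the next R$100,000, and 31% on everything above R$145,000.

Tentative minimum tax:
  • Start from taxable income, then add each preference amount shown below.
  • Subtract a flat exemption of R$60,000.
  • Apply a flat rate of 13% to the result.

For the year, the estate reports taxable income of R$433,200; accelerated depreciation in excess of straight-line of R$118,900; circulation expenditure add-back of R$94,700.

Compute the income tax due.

R$112,742

Tentative minimum tax:
  Adjusted income: R$433,200 + R$118,900 + R$94,700 = R$646,800
  Less exemption R$60,000 → base R$586,800
  R$586,800 × 13% = R$76,284

Regular tax:
  R$45,000 × 12% = R$5,400
  R$100,000 × 18% = R$18,000
  R$288,200 × 31% = R$89,342
  → R$112,742

R$112,742 > R$76,284, so the regular tax governs.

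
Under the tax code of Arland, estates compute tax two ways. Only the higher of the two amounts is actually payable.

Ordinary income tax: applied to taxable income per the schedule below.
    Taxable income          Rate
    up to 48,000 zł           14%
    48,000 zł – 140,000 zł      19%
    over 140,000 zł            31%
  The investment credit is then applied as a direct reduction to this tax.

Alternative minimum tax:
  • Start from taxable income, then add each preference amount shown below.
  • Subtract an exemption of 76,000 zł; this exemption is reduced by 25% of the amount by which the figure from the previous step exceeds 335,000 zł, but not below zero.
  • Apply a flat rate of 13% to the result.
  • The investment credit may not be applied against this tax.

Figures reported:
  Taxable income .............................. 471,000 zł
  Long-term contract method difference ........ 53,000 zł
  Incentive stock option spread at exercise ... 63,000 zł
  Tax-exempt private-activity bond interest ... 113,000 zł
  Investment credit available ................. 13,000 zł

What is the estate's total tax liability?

113,810 zł

Ordinary income tax:
  48,000 zł × 14% = 6,720 zł
  92,000 zł × 19% = 17,480 zł
  331,000 zł × 31% = 102,610 zł
  → 126,810 zł
  Less investment credit 13,000 zł → 113,810 zł

Alternative minimum tax:
  Adjusted income: 471,000 zł + 53,000 zł + 63,000 zł + 113,000 zł = 700,000 zł
  Exemption: 25% × (700,000 zł − 335,000 zł) = 91,250 zł ≥ 76,000 zł, so the exemption is fully phased out
  Base: 700,000 zł − 0 zł = 700,000 zł
  700,000 zł × 13% = 91,000 zł

113,810 zł > 91,000 zł, so the ordinary income tax governs.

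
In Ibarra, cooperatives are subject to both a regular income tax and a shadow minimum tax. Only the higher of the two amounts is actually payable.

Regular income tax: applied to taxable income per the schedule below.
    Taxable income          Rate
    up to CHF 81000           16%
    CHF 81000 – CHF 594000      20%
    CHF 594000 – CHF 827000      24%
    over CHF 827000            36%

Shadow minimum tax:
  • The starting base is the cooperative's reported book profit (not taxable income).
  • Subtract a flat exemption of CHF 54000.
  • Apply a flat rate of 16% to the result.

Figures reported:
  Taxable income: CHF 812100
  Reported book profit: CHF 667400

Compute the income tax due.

Regular income tax:
  CHF 81000 × 16% = CHF 12960
  CHF 513000 × 20% = CHF 102600
  CHF 218100 × 24% = CHF 52344
  → CHF 167904

Shadow minimum tax:
  Base (reported book profit): CHF 667400
  Less exemption CHF 54000 → base CHF 613400
  CHF 613400 × 16% = CHF 98144

CHF 167904 > CHF 98144, so the regular income tax governs.

CHF 167904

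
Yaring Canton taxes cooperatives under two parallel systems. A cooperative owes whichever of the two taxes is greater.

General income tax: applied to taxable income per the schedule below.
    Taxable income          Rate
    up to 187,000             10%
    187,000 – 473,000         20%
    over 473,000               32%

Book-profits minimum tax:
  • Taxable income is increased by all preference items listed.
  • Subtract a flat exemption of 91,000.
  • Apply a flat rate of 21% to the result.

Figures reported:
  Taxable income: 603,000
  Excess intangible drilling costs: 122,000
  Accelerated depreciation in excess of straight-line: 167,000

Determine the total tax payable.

Book-profits minimum tax:
  Adjusted income: 603,000 + 122,000 + 167,000 = 892,000
  Less exemption 91,000 → base 801,000
  801,000 × 21% = 168,210

General income tax:
  187,000 × 10% = 18,700
  286,000 × 20% = 57,200
  130,000 × 32% = 41,600
  → 117,500

168,210 > 117,500, so the book-profits minimum tax is the binding amount.

168,210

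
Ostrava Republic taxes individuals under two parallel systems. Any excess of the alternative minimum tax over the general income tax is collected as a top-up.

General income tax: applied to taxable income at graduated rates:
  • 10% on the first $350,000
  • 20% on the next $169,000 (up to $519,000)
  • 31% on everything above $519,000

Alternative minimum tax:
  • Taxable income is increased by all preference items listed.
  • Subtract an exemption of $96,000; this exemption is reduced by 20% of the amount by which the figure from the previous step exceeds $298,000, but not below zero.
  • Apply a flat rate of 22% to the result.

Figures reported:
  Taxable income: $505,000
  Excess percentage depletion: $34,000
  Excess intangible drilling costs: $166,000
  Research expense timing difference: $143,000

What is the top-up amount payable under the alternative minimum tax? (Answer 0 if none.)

$120,560

General income tax:
  $350,000 × 10% = $35,000
  $155,000 × 20% = $31,000
  → $66,000

Alternative minimum tax:
  Adjusted income: $505,000 + $34,000 + $166,000 + $143,000 = $848,000
  Exemption: 20% × ($848,000 − $298,000) = $110,000 ≥ $96,000, so the exemption is fully phased out
  Base: $848,000 − $0 = $848,000
  $848,000 × 22% = $186,560

Excess of alternative minimum tax over general income tax: $186,560 − $66,000 = $120,560.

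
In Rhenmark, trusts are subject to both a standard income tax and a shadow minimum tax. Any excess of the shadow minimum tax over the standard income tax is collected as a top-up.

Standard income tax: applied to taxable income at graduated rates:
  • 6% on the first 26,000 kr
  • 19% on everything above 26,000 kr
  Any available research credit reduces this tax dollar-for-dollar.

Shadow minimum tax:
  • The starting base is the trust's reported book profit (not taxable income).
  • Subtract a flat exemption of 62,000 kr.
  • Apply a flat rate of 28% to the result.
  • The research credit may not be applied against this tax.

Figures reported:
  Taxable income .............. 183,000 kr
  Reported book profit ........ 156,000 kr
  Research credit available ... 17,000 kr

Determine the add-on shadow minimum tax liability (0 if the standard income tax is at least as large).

11,930 kr

Standard income tax:
  26,000 kr × 6% = 1,560 kr
  157,000 kr × 19% = 29,830 kr
  → 31,390 kr
  Less research credit 17,000 kr → 14,390 kr

Shadow minimum tax:
  Base (reported book profit): 156,000 kr
  Less exemption 62,000 kr → base 94,000 kr
  94,000 kr × 28% = 26,320 kr

Excess of shadow minimum tax over standard income tax: 26,320 kr − 14,390 kr = 11,930 kr.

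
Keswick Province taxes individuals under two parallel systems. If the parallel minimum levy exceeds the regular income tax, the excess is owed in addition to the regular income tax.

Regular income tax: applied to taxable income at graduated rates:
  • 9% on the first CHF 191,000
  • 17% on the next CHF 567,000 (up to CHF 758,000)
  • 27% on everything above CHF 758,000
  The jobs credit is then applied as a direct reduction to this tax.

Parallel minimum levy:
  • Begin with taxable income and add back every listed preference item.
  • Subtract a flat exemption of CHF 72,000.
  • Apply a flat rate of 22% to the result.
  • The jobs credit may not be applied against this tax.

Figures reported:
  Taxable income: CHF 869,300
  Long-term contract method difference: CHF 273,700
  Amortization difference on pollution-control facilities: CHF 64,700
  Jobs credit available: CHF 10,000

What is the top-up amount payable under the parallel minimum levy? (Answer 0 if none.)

CHF 116,223

Parallel minimum levy:
  Adjusted income: CHF 869,300 + CHF 273,700 + CHF 64,700 = CHF 1,207,700
  Less exemption CHF 72,000 → base CHF 1,135,700
  CHF 1,135,700 × 22% = CHF 249,854

Regular income tax:
  CHF 191,000 × 9% = CHF 17,190
  CHF 567,000 × 17% = CHF 96,390
  CHF 111,300 × 27% = CHF 30,051
  → CHF 143,631
  Less jobs credit CHF 10,000 → CHF 133,631

Excess of parallel minimum levy over regular income tax: CHF 249,854 − CHF 133,631 = CHF 116,223.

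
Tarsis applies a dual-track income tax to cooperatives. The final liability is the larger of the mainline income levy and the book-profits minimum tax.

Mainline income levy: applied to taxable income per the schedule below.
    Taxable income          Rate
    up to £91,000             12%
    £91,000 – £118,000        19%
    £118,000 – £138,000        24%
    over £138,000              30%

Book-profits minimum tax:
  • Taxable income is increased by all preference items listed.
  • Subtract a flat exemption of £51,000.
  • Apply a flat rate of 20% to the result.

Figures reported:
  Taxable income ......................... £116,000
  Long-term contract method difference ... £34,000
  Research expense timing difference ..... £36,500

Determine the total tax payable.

Mainline income levy:
  £91,000 × 12% = £10,920
  £25,000 × 19% = £4,750
  → £15,670

Book-profits minimum tax:
  Adjusted income: £116,000 + £34,000 + £36,500 = £186,500
  Less exemption £51,000 → base £135,500
  £135,500 × 20% = £27,100

£27,100 > £15,670, so the book-profits minimum tax is the binding amount.

£27,100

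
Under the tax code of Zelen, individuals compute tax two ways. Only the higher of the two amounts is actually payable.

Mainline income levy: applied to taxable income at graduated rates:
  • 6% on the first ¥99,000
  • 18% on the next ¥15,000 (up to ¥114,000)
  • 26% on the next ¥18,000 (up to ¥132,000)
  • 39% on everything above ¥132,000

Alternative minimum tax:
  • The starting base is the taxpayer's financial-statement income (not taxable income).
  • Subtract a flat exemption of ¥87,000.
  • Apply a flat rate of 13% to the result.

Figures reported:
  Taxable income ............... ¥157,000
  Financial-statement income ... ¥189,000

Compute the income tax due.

¥23,070

Mainline income levy:
  ¥99,000 × 6% = ¥5,940
  ¥15,000 × 18% = ¥2,700
  ¥18,000 × 26% = ¥4,680
  ¥25,000 × 39% = ¥9,750
  → ¥23,070

Alternative minimum tax:
  Base (financial-statement income): ¥189,000
  Less exemption ¥87,000 → base ¥102,000
  ¥102,000 × 13% = ¥13,260

¥23,070 > ¥13,260, so the mainline income levy governs.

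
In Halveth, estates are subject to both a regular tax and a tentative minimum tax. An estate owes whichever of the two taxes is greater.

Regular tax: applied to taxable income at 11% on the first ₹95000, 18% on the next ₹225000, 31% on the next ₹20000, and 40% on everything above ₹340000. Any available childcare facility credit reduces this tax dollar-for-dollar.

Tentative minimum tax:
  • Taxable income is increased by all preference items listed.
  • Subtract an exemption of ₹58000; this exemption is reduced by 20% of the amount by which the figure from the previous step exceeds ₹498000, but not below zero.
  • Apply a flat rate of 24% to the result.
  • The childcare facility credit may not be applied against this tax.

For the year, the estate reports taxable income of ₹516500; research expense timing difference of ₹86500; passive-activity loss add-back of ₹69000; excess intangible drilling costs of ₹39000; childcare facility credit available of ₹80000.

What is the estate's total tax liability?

Tentative minimum tax:
  Adjusted income: ₹516500 + ₹86500 + ₹69000 + ₹39000 = ₹711000
  Exemption: ₹58000 − 20% × (₹711000 − ₹498000) = ₹58000 − ₹42600 = ₹15400
  Base: ₹711000 − ₹15400 = ₹695600
  ₹695600 × 24% = ₹166944

Regular tax:
  ₹95000 × 11% = ₹10450
  ₹225000 × 18% = ₹40500
  ₹20000 × 31% = ₹6200
  ₹176500 × 40% = ₹70600
  → ₹127750
  Less childcare facility credit ₹80000 → ₹47750

₹166944 > ₹47750, so the tentative minimum tax is the binding amount.

₹166944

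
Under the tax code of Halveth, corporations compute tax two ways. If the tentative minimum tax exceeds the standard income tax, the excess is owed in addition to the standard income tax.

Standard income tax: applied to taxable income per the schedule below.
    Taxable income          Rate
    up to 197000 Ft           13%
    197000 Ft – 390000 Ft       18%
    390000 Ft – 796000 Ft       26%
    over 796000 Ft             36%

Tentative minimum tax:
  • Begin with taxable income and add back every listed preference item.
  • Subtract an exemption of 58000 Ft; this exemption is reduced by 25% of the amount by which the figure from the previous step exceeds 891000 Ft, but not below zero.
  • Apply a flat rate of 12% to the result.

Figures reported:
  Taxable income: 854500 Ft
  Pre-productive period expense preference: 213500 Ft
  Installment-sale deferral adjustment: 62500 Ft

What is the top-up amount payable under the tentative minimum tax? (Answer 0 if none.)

Tentative minimum tax:
  Adjusted income: 854500 Ft + 213500 Ft + 62500 Ft = 1130500 Ft
  Exemption: 25% × (1130500 Ft − 891000 Ft) = 59875 Ft ≥ 58000 Ft, so the exemption is fully phased out
  Base: 1130500 Ft − 0 Ft = 1130500 Ft
  1130500 Ft × 12% = 135660 Ft

Standard income tax:
  197000 Ft × 13% = 25610 Ft
  193000 Ft × 18% = 34740 Ft
  406000 Ft × 26% = 105560 Ft
  58500 Ft × 36% = 21060 Ft
  → 186970 Ft

135660 Ft ≤ 186970 Ft, so no add-on is due.

0 Ft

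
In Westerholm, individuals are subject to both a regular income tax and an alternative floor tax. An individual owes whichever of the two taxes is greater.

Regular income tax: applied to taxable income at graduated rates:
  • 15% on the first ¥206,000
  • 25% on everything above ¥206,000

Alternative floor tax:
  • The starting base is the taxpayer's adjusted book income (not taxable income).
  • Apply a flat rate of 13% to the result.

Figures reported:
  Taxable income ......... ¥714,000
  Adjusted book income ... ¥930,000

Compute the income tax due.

Regular income tax:
  ¥206,000 × 15% = ¥30,900
  ¥508,000 × 25% = ¥127,000
  → ¥157,900

Alternative floor tax:
  Base (adjusted book income): ¥930,000
  ¥930,000 × 13% = ¥120,900

¥157,900 > ¥120,900, so the regular income tax governs.

¥157,900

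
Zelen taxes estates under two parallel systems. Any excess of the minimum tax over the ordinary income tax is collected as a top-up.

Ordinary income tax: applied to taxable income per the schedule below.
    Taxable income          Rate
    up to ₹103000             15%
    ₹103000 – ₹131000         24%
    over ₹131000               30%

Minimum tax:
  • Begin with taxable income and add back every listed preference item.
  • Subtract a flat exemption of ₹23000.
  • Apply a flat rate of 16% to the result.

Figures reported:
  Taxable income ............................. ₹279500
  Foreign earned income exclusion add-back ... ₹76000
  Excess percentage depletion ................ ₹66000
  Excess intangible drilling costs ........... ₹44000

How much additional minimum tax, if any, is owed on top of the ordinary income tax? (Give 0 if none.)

Ordinary income tax:
  ₹103000 × 15% = ₹15450
  ₹28000 × 24% = ₹6720
  ₹148500 × 30% = ₹44550
  → ₹66720

Minimum tax:
  Adjusted income: ₹279500 + ₹76000 + ₹66000 + ₹44000 = ₹465500
  Less exemption ₹23000 → base ₹442500
  ₹442500 × 16% = ₹70800

Excess of minimum tax over ordinary income tax: ₹70800 − ₹66720 = ₹4080.

₹4080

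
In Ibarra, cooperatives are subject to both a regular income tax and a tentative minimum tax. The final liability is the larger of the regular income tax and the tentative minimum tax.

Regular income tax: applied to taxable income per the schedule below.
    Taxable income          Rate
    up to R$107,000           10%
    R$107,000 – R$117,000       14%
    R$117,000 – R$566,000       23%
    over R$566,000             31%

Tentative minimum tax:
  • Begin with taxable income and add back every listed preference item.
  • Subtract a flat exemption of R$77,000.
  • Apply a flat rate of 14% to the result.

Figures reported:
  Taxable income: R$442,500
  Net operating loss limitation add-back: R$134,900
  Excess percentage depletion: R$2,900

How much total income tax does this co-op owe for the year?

Regular income tax:
  R$107,000 × 10% = R$10,700
  R$10,000 × 14% = R$1,400
  R$325,500 × 23% = R$74,865
  → R$86,965

Tentative minimum tax:
  Adjusted income: R$442,500 + R$134,900 + R$2,900 = R$580,300
  Less exemption R$77,000 → base R$503,300
  R$503,300 × 14% = R$70,462

R$86,965 > R$70,462, so the regular income tax governs.

R$86,965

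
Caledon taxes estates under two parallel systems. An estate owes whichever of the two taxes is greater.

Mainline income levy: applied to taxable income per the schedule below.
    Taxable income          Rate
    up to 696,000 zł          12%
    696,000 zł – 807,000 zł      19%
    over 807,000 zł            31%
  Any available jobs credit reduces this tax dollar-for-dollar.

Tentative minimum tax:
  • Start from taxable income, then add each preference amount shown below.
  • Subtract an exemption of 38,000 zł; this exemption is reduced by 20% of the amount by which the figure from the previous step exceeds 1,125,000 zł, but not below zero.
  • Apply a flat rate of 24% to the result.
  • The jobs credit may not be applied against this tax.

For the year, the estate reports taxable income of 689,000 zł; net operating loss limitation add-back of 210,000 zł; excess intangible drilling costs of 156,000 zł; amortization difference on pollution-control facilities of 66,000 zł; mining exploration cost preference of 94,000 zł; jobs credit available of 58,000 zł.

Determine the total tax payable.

Tentative minimum tax:
  Adjusted income: 689,000 zł + 210,000 zł + 156,000 zł + 66,000 zł + 94,000 zł = 1,215,000 zł
  Exemption: 38,000 zł − 20% × (1,215,000 zł − 1,125,000 zł) = 38,000 zł − 18,000 zł = 20,000 zł
  Base: 1,215,000 zł − 20,000 zł = 1,195,000 zł
  1,195,000 zł × 24% = 286,800 zł

Mainline income levy:
  689,000 zł × 12% = 82,680 zł
  Less jobs credit 58,000 zł → 24,680 zł

286,800 zł > 24,680 zł, so the tentative minimum tax is the binding amount.

286,800 zł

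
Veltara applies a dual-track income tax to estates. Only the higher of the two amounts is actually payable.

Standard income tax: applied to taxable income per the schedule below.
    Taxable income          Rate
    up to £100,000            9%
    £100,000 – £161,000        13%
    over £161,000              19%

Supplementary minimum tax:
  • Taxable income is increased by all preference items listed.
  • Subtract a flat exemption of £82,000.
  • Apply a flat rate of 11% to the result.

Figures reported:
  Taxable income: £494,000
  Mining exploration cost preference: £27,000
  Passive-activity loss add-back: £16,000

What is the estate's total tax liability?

£80,200

Supplementary minimum tax:
  Adjusted income: £494,000 + £27,000 + £16,000 = £537,000
  Less exemption £82,000 → base £455,000
  £455,000 × 11% = £50,050

Standard income tax:
  £100,000 × 9% = £9,000
  £61,000 × 13% = £7,930
  £333,000 × 19% = £63,270
  → £80,200

£80,200 > £50,050, so the standard income tax governs.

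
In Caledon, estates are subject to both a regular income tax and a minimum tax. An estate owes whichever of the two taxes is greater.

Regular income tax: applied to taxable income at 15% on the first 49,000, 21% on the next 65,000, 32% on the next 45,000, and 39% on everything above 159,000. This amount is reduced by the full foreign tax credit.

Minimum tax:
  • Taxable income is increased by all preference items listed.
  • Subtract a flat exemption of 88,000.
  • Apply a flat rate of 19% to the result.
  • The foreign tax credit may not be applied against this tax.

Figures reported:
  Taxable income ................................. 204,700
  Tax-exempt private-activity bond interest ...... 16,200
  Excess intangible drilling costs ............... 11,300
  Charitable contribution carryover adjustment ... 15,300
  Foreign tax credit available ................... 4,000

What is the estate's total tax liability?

Minimum tax:
  Adjusted income: 204,700 + 16,200 + 11,300 + 15,300 = 247,500
  Less exemption 88,000 → base 159,500
  159,500 × 19% = 30,305

Regular income tax:
  49,000 × 15% = 7,350
  65,000 × 21% = 13,650
  45,000 × 32% = 14,400
  45,700 × 39% = 17,823
  → 53,223
  Less foreign tax credit 4,000 → 49,223

49,223 > 30,305, so the regular income tax governs.

49,223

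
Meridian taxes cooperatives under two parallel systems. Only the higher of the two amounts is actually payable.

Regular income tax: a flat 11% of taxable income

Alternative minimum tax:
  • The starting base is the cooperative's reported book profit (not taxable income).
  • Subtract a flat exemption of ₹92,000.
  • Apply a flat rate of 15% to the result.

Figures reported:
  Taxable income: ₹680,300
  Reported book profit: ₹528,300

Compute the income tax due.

₹74,833

Regular income tax:
  ₹680,300 × 11% = ₹74,833

Alternative minimum tax:
  Base (reported book profit): ₹528,300
  Less exemption ₹92,000 → base ₹436,300
  ₹436,300 × 15% = ₹65,445

₹74,833 > ₹65,445, so the regular income tax governs.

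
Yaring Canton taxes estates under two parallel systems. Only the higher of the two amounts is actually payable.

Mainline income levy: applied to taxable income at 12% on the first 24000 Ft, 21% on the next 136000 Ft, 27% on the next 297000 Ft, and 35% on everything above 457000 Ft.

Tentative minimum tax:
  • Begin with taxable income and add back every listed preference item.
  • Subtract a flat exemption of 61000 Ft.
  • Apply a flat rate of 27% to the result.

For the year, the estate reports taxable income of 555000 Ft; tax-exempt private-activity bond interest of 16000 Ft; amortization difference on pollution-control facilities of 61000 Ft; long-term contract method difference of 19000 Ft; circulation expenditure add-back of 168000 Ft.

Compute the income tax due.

204660 Ft

Mainline income levy:
  24000 Ft × 12% = 2880 Ft
  136000 Ft × 21% = 28560 Ft
  297000 Ft × 27% = 80190 Ft
  98000 Ft × 35% = 34300 Ft
  → 145930 Ft

Tentative minimum tax:
  Adjusted income: 555000 Ft + 16000 Ft + 61000 Ft + 19000 Ft + 168000 Ft = 819000 Ft
  Less exemption 61000 Ft → base 758000 Ft
  758000 Ft × 27% = 204660 Ft

204660 Ft > 145930 Ft, so the tentative minimum tax is the binding amount.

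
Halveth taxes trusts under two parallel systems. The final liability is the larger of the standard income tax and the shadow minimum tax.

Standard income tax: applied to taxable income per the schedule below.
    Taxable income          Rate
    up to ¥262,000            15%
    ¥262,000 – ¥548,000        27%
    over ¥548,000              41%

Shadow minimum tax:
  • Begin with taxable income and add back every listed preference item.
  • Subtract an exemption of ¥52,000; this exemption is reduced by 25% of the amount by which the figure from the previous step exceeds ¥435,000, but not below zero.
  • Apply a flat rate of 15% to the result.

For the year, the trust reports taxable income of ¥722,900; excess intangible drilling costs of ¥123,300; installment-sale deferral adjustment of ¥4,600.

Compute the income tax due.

Standard income tax:
  ¥262,000 × 15% = ¥39,300
  ¥286,000 × 27% = ¥77,220
  ¥174,900 × 41% = ¥71,709
  → ¥188,229

Shadow minimum tax:
  Adjusted income: ¥722,900 + ¥123,300 + ¥4,600 = ¥850,800
  Exemption: 25% × (¥850,800 − ¥435,000) = ¥103,950 ≥ ¥52,000, so the exemption is fully phased out
  Base: ¥850,800 − ¥0 = ¥850,800
  ¥850,800 × 15% = ¥127,620

¥188,229 > ¥127,620, so the standard income tax governs.

¥188,229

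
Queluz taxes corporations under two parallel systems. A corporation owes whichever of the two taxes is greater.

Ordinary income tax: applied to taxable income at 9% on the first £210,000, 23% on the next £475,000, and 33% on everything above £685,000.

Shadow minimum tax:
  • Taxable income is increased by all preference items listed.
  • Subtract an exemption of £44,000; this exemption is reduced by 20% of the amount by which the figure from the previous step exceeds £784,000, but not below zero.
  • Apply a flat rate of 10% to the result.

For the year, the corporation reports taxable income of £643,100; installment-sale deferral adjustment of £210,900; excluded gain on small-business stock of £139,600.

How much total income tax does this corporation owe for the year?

Shadow minimum tax:
  Adjusted income: £643,100 + £210,900 + £139,600 = £993,600
  Exemption: £44,000 − 20% × (£993,600 − £784,000) = £44,000 − £41,920 = £2,080
  Base: £993,600 − £2,080 = £991,520
  £991,520 × 10% = £99,152

Ordinary income tax:
  £210,000 × 9% = £18,900
  £433,100 × 23% = £99,613
  → £118,513

£118,513 > £99,152, so the ordinary income tax governs.

£118,513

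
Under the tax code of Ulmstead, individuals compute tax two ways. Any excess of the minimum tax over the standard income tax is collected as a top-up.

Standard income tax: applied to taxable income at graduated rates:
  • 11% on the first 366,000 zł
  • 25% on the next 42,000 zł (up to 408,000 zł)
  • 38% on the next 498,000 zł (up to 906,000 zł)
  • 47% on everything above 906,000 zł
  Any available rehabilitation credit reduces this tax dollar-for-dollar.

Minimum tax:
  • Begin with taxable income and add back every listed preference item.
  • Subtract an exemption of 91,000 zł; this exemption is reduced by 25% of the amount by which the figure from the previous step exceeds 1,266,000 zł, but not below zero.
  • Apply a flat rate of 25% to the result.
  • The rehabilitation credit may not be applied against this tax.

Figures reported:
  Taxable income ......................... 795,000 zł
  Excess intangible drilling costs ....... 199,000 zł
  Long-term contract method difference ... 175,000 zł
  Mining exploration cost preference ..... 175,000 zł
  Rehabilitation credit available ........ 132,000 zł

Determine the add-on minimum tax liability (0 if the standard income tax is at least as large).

Minimum tax:
  Adjusted income: 795,000 zł + 199,000 zł + 175,000 zł + 175,000 zł = 1,344,000 zł
  Exemption: 91,000 zł − 25% × (1,344,000 zł − 1,266,000 zł) = 91,000 zł − 19,500 zł = 71,500 zł
  Base: 1,344,000 zł − 71,500 zł = 1,272,500 zł
  1,272,500 zł × 25% = 318,125 zł

Standard income tax:
  366,000 zł × 11% = 40,260 zł
  42,000 zł × 25% = 10,500 zł
  387,000 zł × 38% = 147,060 zł
  → 197,820 zł
  Less rehabilitation credit 132,000 zł → 65,820 zł

Excess of minimum tax over standard income tax: 318,125 zł − 65,820 zł = 252,305 zł.

252,305 zł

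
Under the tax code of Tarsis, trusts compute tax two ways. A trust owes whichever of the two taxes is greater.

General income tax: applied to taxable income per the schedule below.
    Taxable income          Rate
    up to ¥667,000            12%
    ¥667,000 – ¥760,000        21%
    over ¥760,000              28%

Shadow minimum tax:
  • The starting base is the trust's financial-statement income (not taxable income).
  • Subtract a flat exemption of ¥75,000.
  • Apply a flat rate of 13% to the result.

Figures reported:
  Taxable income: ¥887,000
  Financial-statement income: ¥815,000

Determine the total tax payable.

¥135,130

General income tax:
  ¥667,000 × 12% = ¥80,040
  ¥93,000 × 21% = ¥19,530
  ¥127,000 × 28% = ¥35,560
  → ¥135,130

Shadow minimum tax:
  Base (financial-statement income): ¥815,000
  Less exemption ¥75,000 → base ¥740,000
  ¥740,000 × 13% = ¥96,200

¥135,130 > ¥96,200, so the general income tax governs.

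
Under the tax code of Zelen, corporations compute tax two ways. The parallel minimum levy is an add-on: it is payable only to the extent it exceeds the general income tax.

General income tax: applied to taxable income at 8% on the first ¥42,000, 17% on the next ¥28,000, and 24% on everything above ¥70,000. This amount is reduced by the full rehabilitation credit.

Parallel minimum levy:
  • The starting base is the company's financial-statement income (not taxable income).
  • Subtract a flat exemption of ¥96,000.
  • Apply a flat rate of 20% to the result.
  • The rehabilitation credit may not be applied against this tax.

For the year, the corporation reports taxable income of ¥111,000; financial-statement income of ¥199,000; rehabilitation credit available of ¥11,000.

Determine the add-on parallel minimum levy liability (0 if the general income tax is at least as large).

Parallel minimum levy:
  Base (financial-statement income): ¥199,000
  Less exemption ¥96,000 → base ¥103,000
  ¥103,000 × 20% = ¥20,600

General income tax:
  ¥42,000 × 8% = ¥3,360
  ¥28,000 × 17% = ¥4,760
  ¥41,000 × 24% = ¥9,840
  → ¥17,960
  Less rehabilitation credit ¥11,000 → ¥6,960

Excess of parallel minimum levy over general income tax: ¥20,600 − ¥6,960 = ¥13,640.

¥13,640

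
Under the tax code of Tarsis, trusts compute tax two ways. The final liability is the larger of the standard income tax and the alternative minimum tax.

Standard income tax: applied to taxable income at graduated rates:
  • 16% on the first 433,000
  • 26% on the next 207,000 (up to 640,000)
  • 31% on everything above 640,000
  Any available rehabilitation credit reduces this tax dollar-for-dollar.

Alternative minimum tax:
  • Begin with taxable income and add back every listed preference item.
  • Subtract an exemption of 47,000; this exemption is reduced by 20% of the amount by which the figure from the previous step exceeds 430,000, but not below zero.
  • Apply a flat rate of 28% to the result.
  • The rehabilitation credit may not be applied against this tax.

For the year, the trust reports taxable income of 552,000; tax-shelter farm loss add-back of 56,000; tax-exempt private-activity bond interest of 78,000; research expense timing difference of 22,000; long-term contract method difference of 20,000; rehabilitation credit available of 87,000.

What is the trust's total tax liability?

203,840

Alternative minimum tax:
  Adjusted income: 552,000 + 56,000 + 78,000 + 22,000 + 20,000 = 728,000
  Exemption: 20% × (728,000 − 430,000) = 59,600 ≥ 47,000, so the exemption is fully phased out
  Base: 728,000 − 0 = 728,000
  728,000 × 28% = 203,840

Standard income tax:
  433,000 × 16% = 69,280
  119,000 × 26% = 30,940
  → 100,220
  Less rehabilitation credit 87,000 → 13,220

203,840 > 13,220, so the alternative minimum tax is the binding amount.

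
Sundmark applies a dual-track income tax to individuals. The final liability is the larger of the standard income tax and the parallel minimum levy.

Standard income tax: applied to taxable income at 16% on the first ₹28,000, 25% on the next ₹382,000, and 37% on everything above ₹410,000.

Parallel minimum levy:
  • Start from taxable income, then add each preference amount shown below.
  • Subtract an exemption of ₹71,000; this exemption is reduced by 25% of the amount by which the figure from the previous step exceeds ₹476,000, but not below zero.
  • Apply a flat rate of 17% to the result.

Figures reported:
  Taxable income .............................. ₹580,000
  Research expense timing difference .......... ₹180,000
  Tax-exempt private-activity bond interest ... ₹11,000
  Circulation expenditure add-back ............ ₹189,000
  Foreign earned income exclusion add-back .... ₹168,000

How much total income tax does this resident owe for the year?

₹191,760

Parallel minimum levy:
  Adjusted income: ₹580,000 + ₹180,000 + ₹11,000 + ₹189,000 + ₹168,000 = ₹1,128,000
  Exemption: 25% × (₹1,128,000 − ₹476,000) = ₹163,000 ≥ ₹71,000, so the exemption is fully phased out
  Base: ₹1,128,000 − ₹0 = ₹1,128,000
  ₹1,128,000 × 17% = ₹191,760

Standard income tax:
  ₹28,000 × 16% = ₹4,480
  ₹382,000 × 25% = ₹95,500
  ₹170,000 × 37% = ₹62,900
  → ₹162,880

₹191,760 > ₹162,880, so the parallel minimum levy is the binding amount.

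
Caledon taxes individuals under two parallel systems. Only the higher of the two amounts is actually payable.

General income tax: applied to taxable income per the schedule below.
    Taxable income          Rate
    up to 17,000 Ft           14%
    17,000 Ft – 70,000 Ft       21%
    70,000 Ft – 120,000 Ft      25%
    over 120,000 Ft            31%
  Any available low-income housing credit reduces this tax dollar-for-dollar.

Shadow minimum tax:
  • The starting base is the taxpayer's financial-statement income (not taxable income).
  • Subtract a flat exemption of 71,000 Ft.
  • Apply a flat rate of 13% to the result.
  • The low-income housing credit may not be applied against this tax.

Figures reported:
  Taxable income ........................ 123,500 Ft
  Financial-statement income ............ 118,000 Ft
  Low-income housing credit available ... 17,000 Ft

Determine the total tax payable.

10,095 Ft

Shadow minimum tax:
  Base (financial-statement income): 118,000 Ft
  Less exemption 71,000 Ft → base 47,000 Ft
  47,000 Ft × 13% = 6,110 Ft

General income tax:
  17,000 Ft × 14% = 2,380 Ft
  53,000 Ft × 21% = 11,130 Ft
  50,000 Ft × 25% = 12,500 Ft
  3,500 Ft × 31% = 1,085 Ft
  → 27,095 Ft
  Less low-income housing credit 17,000 Ft → 10,095 Ft

10,095 Ft > 6,110 Ft, so the general income tax governs.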